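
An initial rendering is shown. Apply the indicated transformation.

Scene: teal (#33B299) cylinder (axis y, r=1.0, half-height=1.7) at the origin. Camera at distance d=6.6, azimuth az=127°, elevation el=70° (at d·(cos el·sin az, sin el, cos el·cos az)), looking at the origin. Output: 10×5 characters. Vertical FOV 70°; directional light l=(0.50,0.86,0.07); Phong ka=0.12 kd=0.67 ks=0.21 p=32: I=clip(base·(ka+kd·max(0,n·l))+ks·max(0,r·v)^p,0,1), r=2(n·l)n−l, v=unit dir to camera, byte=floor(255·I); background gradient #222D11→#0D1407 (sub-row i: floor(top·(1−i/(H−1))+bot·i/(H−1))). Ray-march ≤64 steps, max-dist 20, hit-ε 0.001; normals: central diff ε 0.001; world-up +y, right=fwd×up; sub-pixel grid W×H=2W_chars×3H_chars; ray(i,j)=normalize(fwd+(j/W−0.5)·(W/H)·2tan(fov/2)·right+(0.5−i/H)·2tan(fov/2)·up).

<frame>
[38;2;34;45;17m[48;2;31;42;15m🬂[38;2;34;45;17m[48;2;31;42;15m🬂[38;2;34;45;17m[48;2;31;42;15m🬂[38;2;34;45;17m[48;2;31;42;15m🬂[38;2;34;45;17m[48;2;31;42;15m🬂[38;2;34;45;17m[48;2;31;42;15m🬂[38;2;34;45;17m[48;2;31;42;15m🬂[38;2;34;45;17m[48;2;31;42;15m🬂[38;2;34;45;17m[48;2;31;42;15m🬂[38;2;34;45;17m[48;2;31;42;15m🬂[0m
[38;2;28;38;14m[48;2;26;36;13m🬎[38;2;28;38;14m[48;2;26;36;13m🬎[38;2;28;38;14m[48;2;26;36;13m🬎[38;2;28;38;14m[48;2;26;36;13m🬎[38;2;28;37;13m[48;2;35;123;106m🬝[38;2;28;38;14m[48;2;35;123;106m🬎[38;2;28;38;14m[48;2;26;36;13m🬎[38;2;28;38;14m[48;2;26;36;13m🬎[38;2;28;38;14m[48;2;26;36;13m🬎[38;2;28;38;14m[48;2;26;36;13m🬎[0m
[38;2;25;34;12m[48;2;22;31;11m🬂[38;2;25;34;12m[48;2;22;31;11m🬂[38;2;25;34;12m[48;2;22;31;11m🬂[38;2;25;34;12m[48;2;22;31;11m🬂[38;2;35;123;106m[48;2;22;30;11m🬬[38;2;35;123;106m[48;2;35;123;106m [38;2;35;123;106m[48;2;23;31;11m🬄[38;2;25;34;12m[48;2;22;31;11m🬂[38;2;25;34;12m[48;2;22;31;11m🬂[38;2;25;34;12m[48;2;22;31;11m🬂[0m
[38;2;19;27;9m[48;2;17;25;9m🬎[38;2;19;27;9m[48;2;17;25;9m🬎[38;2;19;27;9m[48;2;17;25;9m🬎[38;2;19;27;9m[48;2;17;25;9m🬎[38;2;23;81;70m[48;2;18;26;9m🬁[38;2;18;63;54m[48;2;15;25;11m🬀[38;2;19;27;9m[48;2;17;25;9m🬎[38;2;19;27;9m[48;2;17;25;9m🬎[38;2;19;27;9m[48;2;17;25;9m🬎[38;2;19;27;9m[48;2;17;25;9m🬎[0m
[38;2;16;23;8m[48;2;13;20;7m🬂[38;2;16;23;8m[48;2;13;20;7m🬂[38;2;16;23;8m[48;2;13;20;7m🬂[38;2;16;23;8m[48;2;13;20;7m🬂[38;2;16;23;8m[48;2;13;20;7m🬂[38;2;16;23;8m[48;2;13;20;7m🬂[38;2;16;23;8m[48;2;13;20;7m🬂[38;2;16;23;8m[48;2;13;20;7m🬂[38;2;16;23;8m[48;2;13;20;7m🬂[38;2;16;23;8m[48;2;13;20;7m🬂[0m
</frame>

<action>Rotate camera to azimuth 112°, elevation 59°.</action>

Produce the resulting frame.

<frame>
[38;2;34;45;17m[48;2;31;42;15m🬂[38;2;34;45;17m[48;2;31;42;15m🬂[38;2;34;45;17m[48;2;31;42;15m🬂[38;2;34;45;17m[48;2;31;42;15m🬂[38;2;34;45;17m[48;2;31;42;15m🬂[38;2;34;45;17m[48;2;31;42;15m🬂[38;2;34;45;17m[48;2;31;42;15m🬂[38;2;34;45;17m[48;2;31;42;15m🬂[38;2;34;45;17m[48;2;31;42;15m🬂[38;2;34;45;17m[48;2;31;42;15m🬂[0m
[38;2;28;38;14m[48;2;26;36;13m🬎[38;2;28;38;14m[48;2;26;36;13m🬎[38;2;28;38;14m[48;2;26;36;13m🬎[38;2;28;38;14m[48;2;26;36;13m🬎[38;2;28;37;13m[48;2;35;123;106m🬝[38;2;28;38;14m[48;2;35;123;106m🬎[38;2;28;38;14m[48;2;26;36;13m🬎[38;2;28;38;14m[48;2;26;36;13m🬎[38;2;28;38;14m[48;2;26;36;13m🬎[38;2;28;38;14m[48;2;26;36;13m🬎[0m
[38;2;25;34;12m[48;2;22;31;11m🬂[38;2;25;34;12m[48;2;22;31;11m🬂[38;2;25;34;12m[48;2;22;31;11m🬂[38;2;25;34;12m[48;2;22;31;11m🬂[38;2;32;112;97m[48;2;22;31;11m🬨[38;2;35;123;106m[48;2;17;62;53m🬎[38;2;35;123;106m[48;2;23;31;11m🬀[38;2;25;34;12m[48;2;22;31;11m🬂[38;2;25;34;12m[48;2;22;31;11m🬂[38;2;25;34;12m[48;2;22;31;11m🬂[0m
[38;2;19;27;9m[48;2;17;25;9m🬎[38;2;19;27;9m[48;2;17;25;9m🬎[38;2;19;27;9m[48;2;17;25;9m🬎[38;2;19;27;9m[48;2;17;25;9m🬎[38;2;23;80;69m[48;2;18;26;9m🬁[38;2;21;73;63m[48;2;16;29;14m🬀[38;2;19;27;9m[48;2;17;25;9m🬎[38;2;19;27;9m[48;2;17;25;9m🬎[38;2;19;27;9m[48;2;17;25;9m🬎[38;2;19;27;9m[48;2;17;25;9m🬎[0m
[38;2;16;23;8m[48;2;13;20;7m🬂[38;2;16;23;8m[48;2;13;20;7m🬂[38;2;16;23;8m[48;2;13;20;7m🬂[38;2;16;23;8m[48;2;13;20;7m🬂[38;2;16;23;8m[48;2;13;20;7m🬂[38;2;16;23;8m[48;2;13;20;7m🬂[38;2;16;23;8m[48;2;13;20;7m🬂[38;2;16;23;8m[48;2;13;20;7m🬂[38;2;16;23;8m[48;2;13;20;7m🬂[38;2;16;23;8m[48;2;13;20;7m🬂[0m
</frame>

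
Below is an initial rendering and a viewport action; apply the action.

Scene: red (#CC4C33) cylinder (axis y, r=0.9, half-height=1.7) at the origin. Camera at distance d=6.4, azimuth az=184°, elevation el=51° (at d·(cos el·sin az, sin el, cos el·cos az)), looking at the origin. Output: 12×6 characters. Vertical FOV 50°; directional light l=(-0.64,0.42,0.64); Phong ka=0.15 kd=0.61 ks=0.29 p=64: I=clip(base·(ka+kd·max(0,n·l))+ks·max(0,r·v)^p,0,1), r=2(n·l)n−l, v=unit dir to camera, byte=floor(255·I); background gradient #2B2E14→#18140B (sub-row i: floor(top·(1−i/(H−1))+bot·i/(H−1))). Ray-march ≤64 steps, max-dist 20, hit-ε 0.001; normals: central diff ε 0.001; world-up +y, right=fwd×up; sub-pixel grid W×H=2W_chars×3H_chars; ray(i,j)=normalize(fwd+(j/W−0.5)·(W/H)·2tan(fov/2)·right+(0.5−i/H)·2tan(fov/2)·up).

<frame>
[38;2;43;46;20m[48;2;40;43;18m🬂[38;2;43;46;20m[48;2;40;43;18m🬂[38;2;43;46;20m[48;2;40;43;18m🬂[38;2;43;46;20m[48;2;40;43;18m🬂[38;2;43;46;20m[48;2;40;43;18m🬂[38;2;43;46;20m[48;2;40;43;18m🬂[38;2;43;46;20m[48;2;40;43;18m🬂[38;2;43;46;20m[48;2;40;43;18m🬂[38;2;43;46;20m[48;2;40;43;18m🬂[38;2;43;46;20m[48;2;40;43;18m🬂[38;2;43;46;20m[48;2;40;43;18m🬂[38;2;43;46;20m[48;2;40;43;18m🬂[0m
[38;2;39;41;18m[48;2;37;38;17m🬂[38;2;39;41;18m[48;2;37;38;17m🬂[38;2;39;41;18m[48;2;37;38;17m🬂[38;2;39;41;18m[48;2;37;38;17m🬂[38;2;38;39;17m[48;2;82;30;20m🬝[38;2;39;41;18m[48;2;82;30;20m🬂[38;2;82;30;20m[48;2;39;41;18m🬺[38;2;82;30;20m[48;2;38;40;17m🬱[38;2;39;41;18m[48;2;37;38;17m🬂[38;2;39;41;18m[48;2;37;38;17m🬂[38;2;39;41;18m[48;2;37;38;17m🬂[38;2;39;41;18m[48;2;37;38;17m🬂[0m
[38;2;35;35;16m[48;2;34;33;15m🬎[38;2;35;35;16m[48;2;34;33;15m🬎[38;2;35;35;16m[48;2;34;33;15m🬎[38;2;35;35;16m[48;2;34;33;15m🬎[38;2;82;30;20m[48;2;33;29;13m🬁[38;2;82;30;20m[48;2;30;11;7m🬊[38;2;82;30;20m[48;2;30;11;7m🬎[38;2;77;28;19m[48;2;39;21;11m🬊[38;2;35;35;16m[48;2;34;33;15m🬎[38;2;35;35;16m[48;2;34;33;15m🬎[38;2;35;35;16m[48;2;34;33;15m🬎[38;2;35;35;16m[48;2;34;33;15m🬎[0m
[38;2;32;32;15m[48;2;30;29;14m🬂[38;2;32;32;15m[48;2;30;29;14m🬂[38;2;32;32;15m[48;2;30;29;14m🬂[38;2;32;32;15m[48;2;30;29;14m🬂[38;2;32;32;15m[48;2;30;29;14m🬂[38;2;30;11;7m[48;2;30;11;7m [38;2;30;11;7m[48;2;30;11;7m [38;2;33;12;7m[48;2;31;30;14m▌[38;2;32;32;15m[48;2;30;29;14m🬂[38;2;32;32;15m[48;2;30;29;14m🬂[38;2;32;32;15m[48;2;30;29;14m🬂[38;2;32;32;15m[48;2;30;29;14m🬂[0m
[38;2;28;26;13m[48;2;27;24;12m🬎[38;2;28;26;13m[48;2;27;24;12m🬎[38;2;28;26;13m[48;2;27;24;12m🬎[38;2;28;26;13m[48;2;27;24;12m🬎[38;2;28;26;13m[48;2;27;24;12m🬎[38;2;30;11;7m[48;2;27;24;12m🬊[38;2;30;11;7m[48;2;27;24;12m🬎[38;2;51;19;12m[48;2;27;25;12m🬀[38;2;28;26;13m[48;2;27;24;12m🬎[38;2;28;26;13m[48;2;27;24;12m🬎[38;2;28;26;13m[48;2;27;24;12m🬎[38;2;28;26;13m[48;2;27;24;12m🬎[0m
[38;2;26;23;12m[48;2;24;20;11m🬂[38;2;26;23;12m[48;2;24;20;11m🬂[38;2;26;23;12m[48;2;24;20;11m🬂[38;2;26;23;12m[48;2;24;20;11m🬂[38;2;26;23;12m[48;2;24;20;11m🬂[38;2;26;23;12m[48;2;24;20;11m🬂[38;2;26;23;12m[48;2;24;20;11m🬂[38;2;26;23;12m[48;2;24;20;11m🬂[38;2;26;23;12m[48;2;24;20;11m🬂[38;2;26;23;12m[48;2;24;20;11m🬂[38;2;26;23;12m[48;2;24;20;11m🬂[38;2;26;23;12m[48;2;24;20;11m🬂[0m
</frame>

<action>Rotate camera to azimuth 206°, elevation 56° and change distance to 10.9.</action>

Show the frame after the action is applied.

<frame>
[38;2;43;46;20m[48;2;40;43;18m🬂[38;2;43;46;20m[48;2;40;43;18m🬂[38;2;43;46;20m[48;2;40;43;18m🬂[38;2;43;46;20m[48;2;40;43;18m🬂[38;2;43;46;20m[48;2;40;43;18m🬂[38;2;43;46;20m[48;2;40;43;18m🬂[38;2;43;46;20m[48;2;40;43;18m🬂[38;2;43;46;20m[48;2;40;43;18m🬂[38;2;43;46;20m[48;2;40;43;18m🬂[38;2;43;46;20m[48;2;40;43;18m🬂[38;2;43;46;20m[48;2;40;43;18m🬂[38;2;43;46;20m[48;2;40;43;18m🬂[0m
[38;2;39;41;18m[48;2;37;38;17m🬂[38;2;39;41;18m[48;2;37;38;17m🬂[38;2;39;41;18m[48;2;37;38;17m🬂[38;2;39;41;18m[48;2;37;38;17m🬂[38;2;39;41;18m[48;2;37;38;17m🬂[38;2;39;41;18m[48;2;37;38;17m🬂[38;2;39;41;18m[48;2;37;38;17m🬂[38;2;39;41;18m[48;2;37;38;17m🬂[38;2;39;41;18m[48;2;37;38;17m🬂[38;2;39;41;18m[48;2;37;38;17m🬂[38;2;39;41;18m[48;2;37;38;17m🬂[38;2;39;41;18m[48;2;37;38;17m🬂[0m
[38;2;35;35;16m[48;2;34;33;15m🬎[38;2;35;35;16m[48;2;34;33;15m🬎[38;2;35;35;16m[48;2;34;33;15m🬎[38;2;35;35;16m[48;2;34;33;15m🬎[38;2;35;35;16m[48;2;34;33;15m🬎[38;2;82;30;20m[48;2;35;34;15m▐[38;2;82;30;20m[48;2;82;30;20m [38;2;35;35;16m[48;2;34;33;15m🬎[38;2;35;35;16m[48;2;34;33;15m🬎[38;2;35;35;16m[48;2;34;33;15m🬎[38;2;35;35;16m[48;2;34;33;15m🬎[38;2;35;35;16m[48;2;34;33;15m🬎[0m
[38;2;32;32;15m[48;2;30;29;14m🬂[38;2;32;32;15m[48;2;30;29;14m🬂[38;2;32;32;15m[48;2;30;29;14m🬂[38;2;32;32;15m[48;2;30;29;14m🬂[38;2;32;32;15m[48;2;30;29;14m🬂[38;2;31;30;14m[48;2;30;11;7m▌[38;2;30;11;7m[48;2;65;24;16m▌[38;2;32;32;15m[48;2;30;29;14m🬂[38;2;32;32;15m[48;2;30;29;14m🬂[38;2;32;32;15m[48;2;30;29;14m🬂[38;2;32;32;15m[48;2;30;29;14m🬂[38;2;32;32;15m[48;2;30;29;14m🬂[0m
[38;2;28;26;13m[48;2;27;24;12m🬎[38;2;28;26;13m[48;2;27;24;12m🬎[38;2;28;26;13m[48;2;27;24;12m🬎[38;2;28;26;13m[48;2;27;24;12m🬎[38;2;28;26;13m[48;2;27;24;12m🬎[38;2;28;26;13m[48;2;27;24;12m🬎[38;2;28;26;13m[48;2;27;24;12m🬎[38;2;28;26;13m[48;2;27;24;12m🬎[38;2;28;26;13m[48;2;27;24;12m🬎[38;2;28;26;13m[48;2;27;24;12m🬎[38;2;28;26;13m[48;2;27;24;12m🬎[38;2;28;26;13m[48;2;27;24;12m🬎[0m
[38;2;26;23;12m[48;2;24;20;11m🬂[38;2;26;23;12m[48;2;24;20;11m🬂[38;2;26;23;12m[48;2;24;20;11m🬂[38;2;26;23;12m[48;2;24;20;11m🬂[38;2;26;23;12m[48;2;24;20;11m🬂[38;2;26;23;12m[48;2;24;20;11m🬂[38;2;26;23;12m[48;2;24;20;11m🬂[38;2;26;23;12m[48;2;24;20;11m🬂[38;2;26;23;12m[48;2;24;20;11m🬂[38;2;26;23;12m[48;2;24;20;11m🬂[38;2;26;23;12m[48;2;24;20;11m🬂[38;2;26;23;12m[48;2;24;20;11m🬂[0m
</frame>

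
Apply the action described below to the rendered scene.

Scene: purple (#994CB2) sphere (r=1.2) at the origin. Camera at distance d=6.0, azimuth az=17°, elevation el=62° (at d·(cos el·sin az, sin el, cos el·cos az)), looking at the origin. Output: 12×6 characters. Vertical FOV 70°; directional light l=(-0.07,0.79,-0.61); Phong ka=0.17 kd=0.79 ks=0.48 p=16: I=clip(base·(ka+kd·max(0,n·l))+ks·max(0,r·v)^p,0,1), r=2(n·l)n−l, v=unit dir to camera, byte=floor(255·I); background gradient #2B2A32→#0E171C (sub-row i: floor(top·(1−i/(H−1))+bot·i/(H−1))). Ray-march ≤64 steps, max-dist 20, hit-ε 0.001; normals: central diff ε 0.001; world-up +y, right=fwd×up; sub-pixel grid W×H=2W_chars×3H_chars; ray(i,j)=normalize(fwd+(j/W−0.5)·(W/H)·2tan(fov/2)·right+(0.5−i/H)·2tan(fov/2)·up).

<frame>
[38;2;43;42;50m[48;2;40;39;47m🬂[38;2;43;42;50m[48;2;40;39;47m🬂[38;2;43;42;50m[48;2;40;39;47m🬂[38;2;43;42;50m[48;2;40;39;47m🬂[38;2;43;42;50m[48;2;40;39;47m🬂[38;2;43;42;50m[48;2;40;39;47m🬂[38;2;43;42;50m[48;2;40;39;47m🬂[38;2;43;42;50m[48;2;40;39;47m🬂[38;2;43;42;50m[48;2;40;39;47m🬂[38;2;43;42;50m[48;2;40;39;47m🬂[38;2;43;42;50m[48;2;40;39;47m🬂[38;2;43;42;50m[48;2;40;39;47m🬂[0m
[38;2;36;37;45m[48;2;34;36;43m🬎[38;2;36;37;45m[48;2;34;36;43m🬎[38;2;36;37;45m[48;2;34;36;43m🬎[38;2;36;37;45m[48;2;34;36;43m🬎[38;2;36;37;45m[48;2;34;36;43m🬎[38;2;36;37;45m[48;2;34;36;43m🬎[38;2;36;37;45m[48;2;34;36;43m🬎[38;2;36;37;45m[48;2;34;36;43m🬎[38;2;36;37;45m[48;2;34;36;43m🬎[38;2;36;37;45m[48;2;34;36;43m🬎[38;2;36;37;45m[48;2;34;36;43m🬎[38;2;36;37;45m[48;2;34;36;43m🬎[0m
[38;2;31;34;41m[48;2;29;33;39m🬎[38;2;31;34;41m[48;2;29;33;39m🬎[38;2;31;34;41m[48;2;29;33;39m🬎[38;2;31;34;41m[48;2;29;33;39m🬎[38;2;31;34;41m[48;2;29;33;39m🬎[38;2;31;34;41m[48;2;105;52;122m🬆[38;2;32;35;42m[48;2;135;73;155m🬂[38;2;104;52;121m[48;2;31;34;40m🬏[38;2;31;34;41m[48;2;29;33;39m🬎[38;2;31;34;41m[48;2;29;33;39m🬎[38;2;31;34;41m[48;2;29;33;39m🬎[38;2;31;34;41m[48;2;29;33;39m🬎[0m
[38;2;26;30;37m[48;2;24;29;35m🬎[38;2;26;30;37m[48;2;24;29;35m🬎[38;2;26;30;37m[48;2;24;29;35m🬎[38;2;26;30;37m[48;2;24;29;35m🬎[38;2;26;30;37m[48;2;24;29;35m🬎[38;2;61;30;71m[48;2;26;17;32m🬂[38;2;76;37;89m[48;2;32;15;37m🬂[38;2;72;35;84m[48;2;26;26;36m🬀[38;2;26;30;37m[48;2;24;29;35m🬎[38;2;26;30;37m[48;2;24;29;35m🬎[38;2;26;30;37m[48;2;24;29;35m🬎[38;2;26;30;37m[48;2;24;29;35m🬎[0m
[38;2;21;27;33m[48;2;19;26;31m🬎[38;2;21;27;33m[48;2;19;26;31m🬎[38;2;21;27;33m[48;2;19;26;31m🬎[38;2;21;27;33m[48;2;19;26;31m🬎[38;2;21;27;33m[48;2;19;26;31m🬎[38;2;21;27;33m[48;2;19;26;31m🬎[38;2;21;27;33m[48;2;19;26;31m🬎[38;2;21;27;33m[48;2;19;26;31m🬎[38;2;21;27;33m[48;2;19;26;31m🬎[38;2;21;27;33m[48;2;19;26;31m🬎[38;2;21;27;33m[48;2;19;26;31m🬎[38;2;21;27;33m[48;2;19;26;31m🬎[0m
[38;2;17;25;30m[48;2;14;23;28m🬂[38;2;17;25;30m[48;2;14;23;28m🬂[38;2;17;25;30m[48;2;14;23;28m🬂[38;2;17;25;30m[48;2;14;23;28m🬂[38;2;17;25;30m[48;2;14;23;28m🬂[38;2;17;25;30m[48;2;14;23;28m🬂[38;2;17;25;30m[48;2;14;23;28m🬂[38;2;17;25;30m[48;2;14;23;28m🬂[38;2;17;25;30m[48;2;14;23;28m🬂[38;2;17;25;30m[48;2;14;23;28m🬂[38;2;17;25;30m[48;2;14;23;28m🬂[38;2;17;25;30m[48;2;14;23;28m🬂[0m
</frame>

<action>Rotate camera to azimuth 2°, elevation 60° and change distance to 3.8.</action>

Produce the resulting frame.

<frame>
[38;2;43;42;50m[48;2;40;39;47m🬂[38;2;43;42;50m[48;2;40;39;47m🬂[38;2;43;42;50m[48;2;40;39;47m🬂[38;2;43;42;50m[48;2;40;39;47m🬂[38;2;43;42;50m[48;2;40;39;47m🬂[38;2;43;42;50m[48;2;40;39;47m🬂[38;2;43;42;50m[48;2;40;39;47m🬂[38;2;43;42;50m[48;2;40;39;47m🬂[38;2;43;42;50m[48;2;40;39;47m🬂[38;2;43;42;50m[48;2;40;39;47m🬂[38;2;43;42;50m[48;2;40;39;47m🬂[38;2;43;42;50m[48;2;40;39;47m🬂[0m
[38;2;36;37;45m[48;2;34;36;43m🬎[38;2;36;37;45m[48;2;34;36;43m🬎[38;2;36;37;45m[48;2;34;36;43m🬎[38;2;36;37;45m[48;2;34;36;43m🬎[38;2;36;37;45m[48;2;34;36;43m🬎[38;2;36;37;44m[48;2;143;71;166m🬝[38;2;36;37;45m[48;2;141;69;164m🬎[38;2;36;37;45m[48;2;34;36;43m🬎[38;2;36;37;45m[48;2;34;36;43m🬎[38;2;36;37;45m[48;2;34;36;43m🬎[38;2;36;37;45m[48;2;34;36;43m🬎[38;2;36;37;45m[48;2;34;36;43m🬎[0m
[38;2;31;34;41m[48;2;29;33;39m🬎[38;2;31;34;41m[48;2;29;33;39m🬎[38;2;31;34;41m[48;2;29;33;39m🬎[38;2;31;34;41m[48;2;29;33;39m🬎[38;2;97;48;113m[48;2;31;34;41m🬷[38;2;149;90;168m[48;2;103;51;120m🬉[38;2;187;128;205m[48;2;110;59;127m🬄[38;2;112;55;130m[48;2;87;43;102m🬆[38;2;68;34;79m[48;2;31;34;40m🬏[38;2;31;34;41m[48;2;29;33;39m🬎[38;2;31;34;41m[48;2;29;33;39m🬎[38;2;31;34;41m[48;2;29;33;39m🬎[0m
[38;2;26;30;37m[48;2;24;29;35m🬎[38;2;26;30;37m[48;2;24;29;35m🬎[38;2;26;30;37m[48;2;24;29;35m🬎[38;2;26;30;37m[48;2;24;29;35m🬎[38;2;62;30;72m[48;2;32;19;38m🬂[38;2;61;30;70m[48;2;28;13;32m🬎[38;2;60;29;70m[48;2;28;13;33m🬎[38;2;57;28;67m[48;2;30;14;35m🬆[38;2;48;24;56m[48;2;25;26;35m🬀[38;2;26;30;37m[48;2;24;29;35m🬎[38;2;26;30;37m[48;2;24;29;35m🬎[38;2;26;30;37m[48;2;24;29;35m🬎[0m
[38;2;21;27;33m[48;2;19;26;31m🬎[38;2;21;27;33m[48;2;19;26;31m🬎[38;2;21;27;33m[48;2;19;26;31m🬎[38;2;21;27;33m[48;2;19;26;31m🬎[38;2;20;26;32m[48;2;26;12;30m🬺[38;2;26;12;30m[48;2;19;26;31m🬊[38;2;26;12;30m[48;2;19;26;31m🬎[38;2;26;12;30m[48;2;19;26;32m🬂[38;2;21;27;33m[48;2;19;26;31m🬎[38;2;21;27;33m[48;2;19;26;31m🬎[38;2;21;27;33m[48;2;19;26;31m🬎[38;2;21;27;33m[48;2;19;26;31m🬎[0m
[38;2;17;25;30m[48;2;14;23;28m🬂[38;2;17;25;30m[48;2;14;23;28m🬂[38;2;17;25;30m[48;2;14;23;28m🬂[38;2;17;25;30m[48;2;14;23;28m🬂[38;2;17;25;30m[48;2;14;23;28m🬂[38;2;17;25;30m[48;2;14;23;28m🬂[38;2;17;25;30m[48;2;14;23;28m🬂[38;2;17;25;30m[48;2;14;23;28m🬂[38;2;17;25;30m[48;2;14;23;28m🬂[38;2;17;25;30m[48;2;14;23;28m🬂[38;2;17;25;30m[48;2;14;23;28m🬂[38;2;17;25;30m[48;2;14;23;28m🬂[0m
</frame>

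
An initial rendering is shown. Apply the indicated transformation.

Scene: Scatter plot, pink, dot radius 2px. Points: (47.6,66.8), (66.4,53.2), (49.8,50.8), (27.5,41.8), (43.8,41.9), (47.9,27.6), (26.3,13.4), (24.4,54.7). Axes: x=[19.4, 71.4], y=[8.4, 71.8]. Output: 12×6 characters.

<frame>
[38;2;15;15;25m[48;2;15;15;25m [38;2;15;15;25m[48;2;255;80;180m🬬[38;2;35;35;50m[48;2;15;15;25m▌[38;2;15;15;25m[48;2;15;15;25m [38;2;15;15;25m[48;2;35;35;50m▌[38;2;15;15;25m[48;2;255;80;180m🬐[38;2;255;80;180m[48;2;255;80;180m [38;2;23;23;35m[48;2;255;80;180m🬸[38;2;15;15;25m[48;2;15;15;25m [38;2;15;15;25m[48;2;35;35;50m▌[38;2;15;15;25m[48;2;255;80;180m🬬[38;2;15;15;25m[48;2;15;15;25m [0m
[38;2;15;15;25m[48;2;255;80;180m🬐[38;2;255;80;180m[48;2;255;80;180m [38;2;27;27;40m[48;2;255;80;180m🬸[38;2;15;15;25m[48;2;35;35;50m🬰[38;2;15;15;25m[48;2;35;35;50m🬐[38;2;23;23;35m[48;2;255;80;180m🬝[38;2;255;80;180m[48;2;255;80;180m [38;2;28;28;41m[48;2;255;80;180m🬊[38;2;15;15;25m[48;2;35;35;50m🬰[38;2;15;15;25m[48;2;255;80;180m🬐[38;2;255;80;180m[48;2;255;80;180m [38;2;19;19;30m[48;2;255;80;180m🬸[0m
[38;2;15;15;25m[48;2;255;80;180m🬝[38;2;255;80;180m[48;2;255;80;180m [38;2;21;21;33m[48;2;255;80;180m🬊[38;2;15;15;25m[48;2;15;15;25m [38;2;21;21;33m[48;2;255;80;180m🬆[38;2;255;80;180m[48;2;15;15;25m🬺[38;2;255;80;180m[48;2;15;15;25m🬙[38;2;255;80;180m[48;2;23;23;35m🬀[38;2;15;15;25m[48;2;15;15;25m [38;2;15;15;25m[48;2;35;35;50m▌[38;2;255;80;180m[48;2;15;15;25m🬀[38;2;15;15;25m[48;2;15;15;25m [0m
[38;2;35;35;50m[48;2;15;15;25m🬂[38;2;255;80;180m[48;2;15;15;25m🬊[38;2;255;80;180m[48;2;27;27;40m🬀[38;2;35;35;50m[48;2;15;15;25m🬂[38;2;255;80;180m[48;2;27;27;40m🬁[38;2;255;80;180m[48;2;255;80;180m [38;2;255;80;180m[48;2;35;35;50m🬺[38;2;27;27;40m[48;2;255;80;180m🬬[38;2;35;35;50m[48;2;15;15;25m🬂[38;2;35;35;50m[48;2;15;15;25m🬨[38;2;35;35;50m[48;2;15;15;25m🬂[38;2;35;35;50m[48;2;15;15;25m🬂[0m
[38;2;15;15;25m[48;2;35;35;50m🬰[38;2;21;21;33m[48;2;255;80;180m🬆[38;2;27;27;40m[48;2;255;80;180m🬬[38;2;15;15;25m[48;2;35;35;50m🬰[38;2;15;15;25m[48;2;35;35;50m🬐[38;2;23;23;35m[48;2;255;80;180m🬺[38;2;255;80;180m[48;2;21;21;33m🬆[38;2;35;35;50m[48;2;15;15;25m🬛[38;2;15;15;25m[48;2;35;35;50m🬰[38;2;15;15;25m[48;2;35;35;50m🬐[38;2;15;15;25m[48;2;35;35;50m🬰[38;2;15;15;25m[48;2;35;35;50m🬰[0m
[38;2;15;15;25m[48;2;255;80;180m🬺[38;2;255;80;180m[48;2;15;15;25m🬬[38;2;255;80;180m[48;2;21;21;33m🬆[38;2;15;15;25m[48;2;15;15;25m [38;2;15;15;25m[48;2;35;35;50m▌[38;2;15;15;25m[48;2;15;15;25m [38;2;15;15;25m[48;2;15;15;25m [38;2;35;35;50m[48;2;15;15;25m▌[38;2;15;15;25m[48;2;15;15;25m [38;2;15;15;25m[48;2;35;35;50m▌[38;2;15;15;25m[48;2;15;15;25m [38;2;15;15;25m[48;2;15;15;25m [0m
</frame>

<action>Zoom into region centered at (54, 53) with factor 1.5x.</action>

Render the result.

<frame>
[38;2;15;15;25m[48;2;15;15;25m [38;2;15;15;25m[48;2;15;15;25m [38;2;27;27;40m[48;2;255;80;180m🬝[38;2;15;15;25m[48;2;255;80;180m🬀[38;2;28;28;41m[48;2;255;80;180m🬊[38;2;15;15;25m[48;2;15;15;25m [38;2;15;15;25m[48;2;15;15;25m [38;2;35;35;50m[48;2;15;15;25m▌[38;2;15;15;25m[48;2;15;15;25m [38;2;15;15;25m[48;2;35;35;50m▌[38;2;15;15;25m[48;2;15;15;25m [38;2;15;15;25m[48;2;15;15;25m [0m
[38;2;15;15;25m[48;2;35;35;50m🬰[38;2;15;15;25m[48;2;35;35;50m🬰[38;2;35;35;50m[48;2;15;15;25m🬛[38;2;255;80;180m[48;2;21;21;33m🬊[38;2;255;80;180m[48;2;31;31;45m🬀[38;2;15;15;25m[48;2;35;35;50m🬰[38;2;15;15;25m[48;2;35;35;50m🬰[38;2;35;35;50m[48;2;15;15;25m🬛[38;2;15;15;25m[48;2;35;35;50m🬰[38;2;15;15;25m[48;2;35;35;50m🬐[38;2;15;15;25m[48;2;35;35;50m🬰[38;2;15;15;25m[48;2;35;35;50m🬰[0m
[38;2;15;15;25m[48;2;15;15;25m [38;2;15;15;25m[48;2;15;15;25m [38;2;35;35;50m[48;2;15;15;25m▌[38;2;15;15;25m[48;2;255;80;180m🬝[38;2;28;28;41m[48;2;255;80;180m🬊[38;2;15;15;25m[48;2;15;15;25m [38;2;15;15;25m[48;2;15;15;25m [38;2;35;35;50m[48;2;15;15;25m▌[38;2;15;15;25m[48;2;255;80;180m🬝[38;2;15;15;25m[48;2;255;80;180m🬀[38;2;15;15;25m[48;2;255;80;180m🬊[38;2;15;15;25m[48;2;15;15;25m [0m
[38;2;35;35;50m[48;2;15;15;25m🬂[38;2;23;23;35m[48;2;255;80;180m🬝[38;2;255;80;180m[48;2;28;28;41m🬱[38;2;255;80;180m[48;2;15;15;25m🬊[38;2;255;80;180m[48;2;35;35;50m🬝[38;2;255;80;180m[48;2;19;19;30m🬀[38;2;35;35;50m[48;2;15;15;25m🬂[38;2;35;35;50m[48;2;15;15;25m🬕[38;2;35;35;50m[48;2;15;15;25m🬂[38;2;255;80;180m[48;2;21;21;33m🬊[38;2;255;80;180m[48;2;19;19;30m🬀[38;2;35;35;50m[48;2;15;15;25m🬂[0m
[38;2;15;15;25m[48;2;35;35;50m🬰[38;2;255;80;180m[48;2;21;21;33m🬊[38;2;255;80;180m[48;2;15;15;25m🬝[38;2;255;80;180m[48;2;23;23;35m🬀[38;2;15;15;25m[48;2;35;35;50m🬐[38;2;15;15;25m[48;2;35;35;50m🬰[38;2;15;15;25m[48;2;35;35;50m🬰[38;2;35;35;50m[48;2;15;15;25m🬛[38;2;15;15;25m[48;2;35;35;50m🬰[38;2;15;15;25m[48;2;35;35;50m🬐[38;2;15;15;25m[48;2;35;35;50m🬰[38;2;15;15;25m[48;2;35;35;50m🬰[0m
[38;2;15;15;25m[48;2;15;15;25m [38;2;15;15;25m[48;2;15;15;25m [38;2;35;35;50m[48;2;15;15;25m▌[38;2;15;15;25m[48;2;15;15;25m [38;2;15;15;25m[48;2;35;35;50m▌[38;2;15;15;25m[48;2;15;15;25m [38;2;15;15;25m[48;2;15;15;25m [38;2;35;35;50m[48;2;15;15;25m▌[38;2;15;15;25m[48;2;15;15;25m [38;2;15;15;25m[48;2;35;35;50m▌[38;2;15;15;25m[48;2;15;15;25m [38;2;15;15;25m[48;2;15;15;25m [0m
</frame>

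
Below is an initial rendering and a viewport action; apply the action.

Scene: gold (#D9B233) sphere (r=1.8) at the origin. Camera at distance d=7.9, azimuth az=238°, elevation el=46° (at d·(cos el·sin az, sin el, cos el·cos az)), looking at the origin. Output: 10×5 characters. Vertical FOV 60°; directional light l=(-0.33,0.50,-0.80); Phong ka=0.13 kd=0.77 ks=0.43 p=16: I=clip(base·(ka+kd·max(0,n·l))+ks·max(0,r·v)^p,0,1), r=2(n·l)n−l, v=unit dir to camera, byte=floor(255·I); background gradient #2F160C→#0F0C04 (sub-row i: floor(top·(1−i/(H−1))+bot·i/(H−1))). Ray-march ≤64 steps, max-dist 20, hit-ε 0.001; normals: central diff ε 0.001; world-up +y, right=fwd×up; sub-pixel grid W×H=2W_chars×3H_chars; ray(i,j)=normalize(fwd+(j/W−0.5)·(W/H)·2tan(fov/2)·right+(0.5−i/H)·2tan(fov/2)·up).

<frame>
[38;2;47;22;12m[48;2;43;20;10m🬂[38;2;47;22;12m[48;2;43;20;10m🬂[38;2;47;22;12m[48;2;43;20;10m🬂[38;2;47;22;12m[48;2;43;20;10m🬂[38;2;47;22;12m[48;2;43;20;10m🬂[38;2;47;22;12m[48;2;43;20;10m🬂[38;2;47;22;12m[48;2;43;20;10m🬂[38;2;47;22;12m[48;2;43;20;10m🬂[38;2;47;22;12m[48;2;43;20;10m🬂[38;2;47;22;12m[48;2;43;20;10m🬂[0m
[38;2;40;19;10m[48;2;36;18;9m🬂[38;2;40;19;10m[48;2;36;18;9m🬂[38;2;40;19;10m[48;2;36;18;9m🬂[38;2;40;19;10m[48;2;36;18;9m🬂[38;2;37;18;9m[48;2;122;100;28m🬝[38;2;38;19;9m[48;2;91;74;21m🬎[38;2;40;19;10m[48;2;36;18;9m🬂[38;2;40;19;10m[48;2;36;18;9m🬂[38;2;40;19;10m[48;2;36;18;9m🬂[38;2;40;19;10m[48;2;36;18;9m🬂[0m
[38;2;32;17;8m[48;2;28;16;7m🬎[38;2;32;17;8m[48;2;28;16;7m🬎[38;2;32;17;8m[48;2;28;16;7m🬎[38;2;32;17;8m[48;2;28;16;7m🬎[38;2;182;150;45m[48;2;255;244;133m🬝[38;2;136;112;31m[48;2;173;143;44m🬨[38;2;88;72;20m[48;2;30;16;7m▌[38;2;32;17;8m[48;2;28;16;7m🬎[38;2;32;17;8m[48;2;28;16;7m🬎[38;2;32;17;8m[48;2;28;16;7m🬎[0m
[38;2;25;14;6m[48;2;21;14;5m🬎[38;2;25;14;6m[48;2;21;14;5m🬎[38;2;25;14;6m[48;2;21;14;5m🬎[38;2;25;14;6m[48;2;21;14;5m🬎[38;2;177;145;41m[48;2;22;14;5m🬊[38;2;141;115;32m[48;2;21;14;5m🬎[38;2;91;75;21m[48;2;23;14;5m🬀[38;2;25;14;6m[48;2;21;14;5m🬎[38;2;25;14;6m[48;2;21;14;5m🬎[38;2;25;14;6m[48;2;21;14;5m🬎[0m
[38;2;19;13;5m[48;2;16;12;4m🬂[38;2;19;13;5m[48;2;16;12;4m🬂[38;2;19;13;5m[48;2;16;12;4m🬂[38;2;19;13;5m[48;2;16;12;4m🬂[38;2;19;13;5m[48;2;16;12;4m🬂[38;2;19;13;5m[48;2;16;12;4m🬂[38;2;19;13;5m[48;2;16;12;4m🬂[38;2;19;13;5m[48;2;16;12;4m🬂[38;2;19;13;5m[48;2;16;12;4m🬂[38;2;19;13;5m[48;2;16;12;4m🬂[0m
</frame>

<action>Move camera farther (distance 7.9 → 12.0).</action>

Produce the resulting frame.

<frame>
[38;2;47;22;12m[48;2;43;20;10m🬂[38;2;47;22;12m[48;2;43;20;10m🬂[38;2;47;22;12m[48;2;43;20;10m🬂[38;2;47;22;12m[48;2;43;20;10m🬂[38;2;47;22;12m[48;2;43;20;10m🬂[38;2;47;22;12m[48;2;43;20;10m🬂[38;2;47;22;12m[48;2;43;20;10m🬂[38;2;47;22;12m[48;2;43;20;10m🬂[38;2;47;22;12m[48;2;43;20;10m🬂[38;2;47;22;12m[48;2;43;20;10m🬂[0m
[38;2;40;19;10m[48;2;36;18;9m🬂[38;2;40;19;10m[48;2;36;18;9m🬂[38;2;40;19;10m[48;2;36;18;9m🬂[38;2;40;19;10m[48;2;36;18;9m🬂[38;2;40;19;10m[48;2;36;18;9m🬂[38;2;40;19;10m[48;2;36;18;9m🬂[38;2;40;19;10m[48;2;36;18;9m🬂[38;2;40;19;10m[48;2;36;18;9m🬂[38;2;40;19;10m[48;2;36;18;9m🬂[38;2;40;19;10m[48;2;36;18;9m🬂[0m
[38;2;32;17;8m[48;2;28;16;7m🬎[38;2;32;17;8m[48;2;28;16;7m🬎[38;2;32;17;8m[48;2;28;16;7m🬎[38;2;32;17;8m[48;2;28;16;7m🬎[38;2;30;16;7m[48;2;168;138;40m▌[38;2;75;61;17m[48;2;142;116;34m🬉[38;2;32;17;8m[48;2;28;16;7m🬎[38;2;32;17;8m[48;2;28;16;7m🬎[38;2;32;17;8m[48;2;28;16;7m🬎[38;2;32;17;8m[48;2;28;16;7m🬎[0m
[38;2;25;14;6m[48;2;21;14;5m🬎[38;2;25;14;6m[48;2;21;14;5m🬎[38;2;25;14;6m[48;2;21;14;5m🬎[38;2;25;14;6m[48;2;21;14;5m🬎[38;2;160;132;37m[48;2;23;14;5m🬁[38;2;149;122;35m[48;2;34;24;8m🬀[38;2;25;14;6m[48;2;21;14;5m🬎[38;2;25;14;6m[48;2;21;14;5m🬎[38;2;25;14;6m[48;2;21;14;5m🬎[38;2;25;14;6m[48;2;21;14;5m🬎[0m
[38;2;19;13;5m[48;2;16;12;4m🬂[38;2;19;13;5m[48;2;16;12;4m🬂[38;2;19;13;5m[48;2;16;12;4m🬂[38;2;19;13;5m[48;2;16;12;4m🬂[38;2;19;13;5m[48;2;16;12;4m🬂[38;2;19;13;5m[48;2;16;12;4m🬂[38;2;19;13;5m[48;2;16;12;4m🬂[38;2;19;13;5m[48;2;16;12;4m🬂[38;2;19;13;5m[48;2;16;12;4m🬂[38;2;19;13;5m[48;2;16;12;4m🬂[0m
</frame>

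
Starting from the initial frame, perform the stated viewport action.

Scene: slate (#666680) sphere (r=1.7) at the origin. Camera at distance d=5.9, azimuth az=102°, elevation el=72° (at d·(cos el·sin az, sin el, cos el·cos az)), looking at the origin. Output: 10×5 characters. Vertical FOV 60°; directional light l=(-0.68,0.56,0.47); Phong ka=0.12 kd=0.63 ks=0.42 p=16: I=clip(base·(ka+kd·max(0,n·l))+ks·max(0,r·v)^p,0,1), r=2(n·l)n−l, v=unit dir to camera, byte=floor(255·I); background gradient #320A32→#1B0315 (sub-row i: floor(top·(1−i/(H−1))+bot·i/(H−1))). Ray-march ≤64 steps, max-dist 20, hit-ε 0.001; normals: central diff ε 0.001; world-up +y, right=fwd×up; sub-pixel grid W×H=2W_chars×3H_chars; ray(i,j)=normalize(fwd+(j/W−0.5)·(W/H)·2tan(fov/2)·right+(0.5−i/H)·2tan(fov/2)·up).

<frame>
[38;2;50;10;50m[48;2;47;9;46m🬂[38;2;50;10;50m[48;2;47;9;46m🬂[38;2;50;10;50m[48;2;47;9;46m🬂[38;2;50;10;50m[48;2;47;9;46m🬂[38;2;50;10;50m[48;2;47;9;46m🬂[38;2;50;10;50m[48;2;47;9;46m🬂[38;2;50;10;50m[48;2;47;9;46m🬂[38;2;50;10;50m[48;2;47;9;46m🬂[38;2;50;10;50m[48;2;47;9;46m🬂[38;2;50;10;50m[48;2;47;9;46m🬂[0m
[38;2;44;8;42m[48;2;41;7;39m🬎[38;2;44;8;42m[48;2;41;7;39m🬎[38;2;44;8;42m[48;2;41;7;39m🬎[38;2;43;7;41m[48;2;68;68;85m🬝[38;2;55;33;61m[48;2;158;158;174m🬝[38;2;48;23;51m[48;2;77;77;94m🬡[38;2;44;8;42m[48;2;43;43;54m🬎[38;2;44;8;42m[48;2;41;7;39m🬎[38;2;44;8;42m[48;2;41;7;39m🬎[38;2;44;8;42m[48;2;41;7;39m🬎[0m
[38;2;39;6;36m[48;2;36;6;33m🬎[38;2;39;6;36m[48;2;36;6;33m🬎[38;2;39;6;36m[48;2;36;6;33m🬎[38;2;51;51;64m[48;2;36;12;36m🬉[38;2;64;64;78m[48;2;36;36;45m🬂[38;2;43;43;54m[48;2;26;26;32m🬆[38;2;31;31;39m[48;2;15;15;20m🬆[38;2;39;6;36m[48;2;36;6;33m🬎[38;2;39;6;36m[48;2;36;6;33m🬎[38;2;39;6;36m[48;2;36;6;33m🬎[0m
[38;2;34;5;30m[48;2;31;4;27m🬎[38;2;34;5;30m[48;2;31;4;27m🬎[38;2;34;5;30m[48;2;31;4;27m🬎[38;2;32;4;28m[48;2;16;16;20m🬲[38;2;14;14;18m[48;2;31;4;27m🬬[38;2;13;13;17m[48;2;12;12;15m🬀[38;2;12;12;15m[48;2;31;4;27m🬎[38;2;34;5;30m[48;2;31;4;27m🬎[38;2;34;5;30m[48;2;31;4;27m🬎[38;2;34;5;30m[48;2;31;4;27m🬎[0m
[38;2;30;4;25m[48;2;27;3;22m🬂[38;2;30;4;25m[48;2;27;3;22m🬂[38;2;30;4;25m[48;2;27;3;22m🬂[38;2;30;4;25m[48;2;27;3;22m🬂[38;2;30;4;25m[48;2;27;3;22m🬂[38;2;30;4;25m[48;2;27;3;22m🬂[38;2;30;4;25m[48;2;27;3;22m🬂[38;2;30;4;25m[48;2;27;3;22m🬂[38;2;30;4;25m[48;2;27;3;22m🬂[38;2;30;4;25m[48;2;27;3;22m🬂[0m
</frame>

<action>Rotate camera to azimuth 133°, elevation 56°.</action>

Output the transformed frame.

<frame>
[38;2;50;10;50m[48;2;47;9;46m🬂[38;2;50;10;50m[48;2;47;9;46m🬂[38;2;50;10;50m[48;2;47;9;46m🬂[38;2;50;10;50m[48;2;47;9;46m🬂[38;2;50;10;50m[48;2;47;9;46m🬂[38;2;50;10;50m[48;2;47;9;46m🬂[38;2;50;10;50m[48;2;47;9;46m🬂[38;2;50;10;50m[48;2;47;9;46m🬂[38;2;50;10;50m[48;2;47;9;46m🬂[38;2;50;10;50m[48;2;47;9;46m🬂[0m
[38;2;44;8;42m[48;2;41;7;39m🬎[38;2;44;8;42m[48;2;41;7;39m🬎[38;2;44;8;42m[48;2;41;7;39m🬎[38;2;43;7;41m[48;2;45;45;56m🬝[38;2;44;8;42m[48;2;52;52;64m🬆[38;2;45;8;43m[48;2;80;80;94m🬂[38;2;44;8;42m[48;2;55;55;69m🬎[38;2;44;8;42m[48;2;41;7;39m🬎[38;2;44;8;42m[48;2;41;7;39m🬎[38;2;44;8;42m[48;2;41;7;39m🬎[0m
[38;2;39;6;36m[48;2;36;6;33m🬎[38;2;39;6;36m[48;2;36;6;33m🬎[38;2;39;6;36m[48;2;36;6;33m🬎[38;2;35;11;35m[48;2;13;13;16m🬕[38;2;28;28;36m[48;2;14;14;17m🬂[38;2;32;32;40m[48;2;15;15;19m🬂[38;2;36;36;45m[48;2;17;17;21m🬂[38;2;39;6;36m[48;2;36;6;33m🬎[38;2;39;6;36m[48;2;36;6;33m🬎[38;2;39;6;36m[48;2;36;6;33m🬎[0m
[38;2;34;5;30m[48;2;31;4;27m🬎[38;2;34;5;30m[48;2;31;4;27m🬎[38;2;34;5;30m[48;2;31;4;27m🬎[38;2;32;4;28m[48;2;12;12;15m🬲[38;2;12;12;15m[48;2;31;4;27m🬬[38;2;12;12;15m[48;2;12;12;15m [38;2;12;12;15m[48;2;31;4;27m🬎[38;2;34;5;30m[48;2;31;4;27m🬎[38;2;34;5;30m[48;2;31;4;27m🬎[38;2;34;5;30m[48;2;31;4;27m🬎[0m
[38;2;30;4;25m[48;2;27;3;22m🬂[38;2;30;4;25m[48;2;27;3;22m🬂[38;2;30;4;25m[48;2;27;3;22m🬂[38;2;30;4;25m[48;2;27;3;22m🬂[38;2;30;4;25m[48;2;27;3;22m🬂[38;2;30;4;25m[48;2;27;3;22m🬂[38;2;30;4;25m[48;2;27;3;22m🬂[38;2;30;4;25m[48;2;27;3;22m🬂[38;2;30;4;25m[48;2;27;3;22m🬂[38;2;30;4;25m[48;2;27;3;22m🬂[0m
</frame>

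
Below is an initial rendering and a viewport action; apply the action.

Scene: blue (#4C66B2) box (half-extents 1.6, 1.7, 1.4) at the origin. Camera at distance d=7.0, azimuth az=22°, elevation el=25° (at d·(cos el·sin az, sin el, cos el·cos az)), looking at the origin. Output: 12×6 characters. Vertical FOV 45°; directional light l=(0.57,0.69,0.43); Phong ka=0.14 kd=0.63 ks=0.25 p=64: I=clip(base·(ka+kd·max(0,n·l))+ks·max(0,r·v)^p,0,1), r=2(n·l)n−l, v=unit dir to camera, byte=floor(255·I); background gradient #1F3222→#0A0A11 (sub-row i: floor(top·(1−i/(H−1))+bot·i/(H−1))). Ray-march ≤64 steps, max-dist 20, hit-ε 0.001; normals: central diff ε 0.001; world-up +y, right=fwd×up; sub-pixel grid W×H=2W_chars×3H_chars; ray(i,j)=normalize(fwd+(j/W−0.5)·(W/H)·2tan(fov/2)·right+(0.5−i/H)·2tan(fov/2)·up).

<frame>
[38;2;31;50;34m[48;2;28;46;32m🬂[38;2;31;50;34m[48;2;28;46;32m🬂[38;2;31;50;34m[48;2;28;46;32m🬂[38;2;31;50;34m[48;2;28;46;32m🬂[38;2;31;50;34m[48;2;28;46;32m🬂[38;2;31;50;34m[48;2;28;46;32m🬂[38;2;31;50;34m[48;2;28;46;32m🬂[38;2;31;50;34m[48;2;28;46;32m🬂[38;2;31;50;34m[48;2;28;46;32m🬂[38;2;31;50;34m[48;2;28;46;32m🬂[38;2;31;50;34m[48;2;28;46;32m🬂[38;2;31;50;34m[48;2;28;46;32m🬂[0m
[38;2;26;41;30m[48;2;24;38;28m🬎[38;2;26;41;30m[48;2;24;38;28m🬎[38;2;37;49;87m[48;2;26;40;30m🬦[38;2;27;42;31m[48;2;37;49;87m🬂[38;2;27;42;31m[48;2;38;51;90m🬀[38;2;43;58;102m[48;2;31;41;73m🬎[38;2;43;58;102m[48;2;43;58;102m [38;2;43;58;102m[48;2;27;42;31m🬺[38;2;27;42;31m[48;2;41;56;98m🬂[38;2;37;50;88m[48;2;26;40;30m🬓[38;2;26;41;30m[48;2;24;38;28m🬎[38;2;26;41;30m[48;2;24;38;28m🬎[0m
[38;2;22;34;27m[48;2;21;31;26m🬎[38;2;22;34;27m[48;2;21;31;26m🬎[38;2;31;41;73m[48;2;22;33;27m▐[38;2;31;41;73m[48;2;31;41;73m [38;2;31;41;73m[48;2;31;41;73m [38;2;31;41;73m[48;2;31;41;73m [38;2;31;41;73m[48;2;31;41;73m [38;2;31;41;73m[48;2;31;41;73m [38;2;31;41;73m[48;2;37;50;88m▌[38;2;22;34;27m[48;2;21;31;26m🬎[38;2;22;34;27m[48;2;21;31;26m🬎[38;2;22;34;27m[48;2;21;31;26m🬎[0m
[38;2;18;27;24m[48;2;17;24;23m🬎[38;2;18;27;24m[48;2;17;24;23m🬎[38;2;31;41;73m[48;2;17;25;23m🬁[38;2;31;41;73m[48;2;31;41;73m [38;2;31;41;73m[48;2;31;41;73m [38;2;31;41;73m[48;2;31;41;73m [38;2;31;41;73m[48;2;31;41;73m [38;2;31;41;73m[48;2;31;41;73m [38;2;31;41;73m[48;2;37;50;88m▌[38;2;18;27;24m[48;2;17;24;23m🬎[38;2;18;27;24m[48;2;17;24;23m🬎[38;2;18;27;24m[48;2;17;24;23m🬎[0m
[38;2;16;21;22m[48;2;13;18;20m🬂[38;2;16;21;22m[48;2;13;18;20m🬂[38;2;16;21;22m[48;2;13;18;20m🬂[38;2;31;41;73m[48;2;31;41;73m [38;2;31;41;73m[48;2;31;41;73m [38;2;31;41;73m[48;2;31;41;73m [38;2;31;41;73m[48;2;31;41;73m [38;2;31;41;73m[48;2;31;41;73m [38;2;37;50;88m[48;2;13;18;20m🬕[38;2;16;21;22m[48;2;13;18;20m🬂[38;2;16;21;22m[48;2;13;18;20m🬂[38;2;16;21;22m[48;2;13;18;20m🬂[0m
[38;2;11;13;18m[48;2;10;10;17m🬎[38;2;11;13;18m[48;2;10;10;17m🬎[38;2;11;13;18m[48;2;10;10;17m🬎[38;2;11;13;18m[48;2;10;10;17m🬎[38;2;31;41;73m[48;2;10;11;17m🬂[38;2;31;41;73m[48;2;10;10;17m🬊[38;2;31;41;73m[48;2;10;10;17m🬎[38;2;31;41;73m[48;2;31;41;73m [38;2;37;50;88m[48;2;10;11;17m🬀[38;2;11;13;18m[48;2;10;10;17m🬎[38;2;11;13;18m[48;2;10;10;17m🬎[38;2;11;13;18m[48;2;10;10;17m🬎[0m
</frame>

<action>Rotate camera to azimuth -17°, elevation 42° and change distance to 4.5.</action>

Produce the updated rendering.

<frame>
[38;2;29;47;33m[48;2;41;55;97m🬝[38;2;43;58;102m[48;2;43;58;102m [38;2;43;58;102m[48;2;43;58;102m [38;2;43;58;102m[48;2;43;58;102m [38;2;43;58;102m[48;2;43;58;102m [38;2;43;58;102m[48;2;43;58;102m [38;2;43;58;102m[48;2;43;58;102m [38;2;43;58;102m[48;2;43;58;102m [38;2;43;58;102m[48;2;43;58;102m [38;2;43;58;102m[48;2;43;58;102m [38;2;43;58;102m[48;2;43;58;102m [38;2;31;50;34m[48;2;43;58;102m🬂[0m
[38;2;43;58;102m[48;2;25;40;29m▐[38;2;43;58;102m[48;2;43;58;102m [38;2;43;58;102m[48;2;43;58;102m [38;2;43;58;102m[48;2;43;58;102m [38;2;43;58;102m[48;2;43;58;102m [38;2;43;58;102m[48;2;43;58;102m [38;2;43;58;102m[48;2;43;58;102m [38;2;43;58;102m[48;2;43;58;102m [38;2;43;58;102m[48;2;43;58;102m [38;2;43;58;102m[48;2;43;58;102m [38;2;43;58;102m[48;2;31;41;73m🬎[38;2;43;58;102m[48;2;31;41;73m🬎[0m
[38;2;43;58;102m[48;2;18;27;26m▐[38;2;43;58;102m[48;2;31;41;73m🬝[38;2;43;58;102m[48;2;31;41;73m🬎[38;2;43;58;102m[48;2;31;41;73m🬎[38;2;43;58;102m[48;2;32;42;76m🬂[38;2;43;58;102m[48;2;31;41;73m🬂[38;2;43;58;102m[48;2;31;41;73m🬂[38;2;31;41;73m[48;2;31;41;73m [38;2;31;41;73m[48;2;31;41;73m [38;2;31;41;73m[48;2;31;41;73m [38;2;31;41;73m[48;2;31;41;73m [38;2;31;41;73m[48;2;31;41;73m [0m
[38;2;31;41;73m[48;2;17;25;23m🬉[38;2;31;41;73m[48;2;31;41;73m [38;2;31;41;73m[48;2;31;41;73m [38;2;31;41;73m[48;2;31;41;73m [38;2;31;41;73m[48;2;31;41;73m [38;2;31;41;73m[48;2;31;41;73m [38;2;31;41;73m[48;2;31;41;73m [38;2;31;41;73m[48;2;31;41;73m [38;2;31;41;73m[48;2;31;41;73m [38;2;31;41;73m[48;2;31;41;73m [38;2;31;41;73m[48;2;31;41;73m [38;2;31;41;73m[48;2;31;41;73m [0m
[38;2;16;21;22m[48;2;13;18;20m🬂[38;2;31;41;73m[48;2;13;18;20m🬨[38;2;31;41;73m[48;2;31;41;73m [38;2;31;41;73m[48;2;31;41;73m [38;2;31;41;73m[48;2;31;41;73m [38;2;31;41;73m[48;2;31;41;73m [38;2;31;41;73m[48;2;31;41;73m [38;2;31;41;73m[48;2;31;41;73m [38;2;31;41;73m[48;2;31;41;73m [38;2;31;41;73m[48;2;31;41;73m [38;2;31;41;73m[48;2;31;41;73m [38;2;31;41;73m[48;2;13;18;20m🬕[0m
[38;2;11;13;18m[48;2;10;10;17m🬎[38;2;11;13;18m[48;2;10;10;17m🬎[38;2;31;41;73m[48;2;10;10;17m🬬[38;2;31;41;73m[48;2;31;41;73m [38;2;31;41;73m[48;2;31;41;73m [38;2;31;41;73m[48;2;31;41;73m [38;2;31;41;73m[48;2;31;41;73m [38;2;31;41;73m[48;2;31;41;73m [38;2;31;41;73m[48;2;31;41;73m [38;2;31;41;73m[48;2;31;41;73m [38;2;31;41;73m[48;2;10;11;17m🬕[38;2;11;13;18m[48;2;10;10;17m🬎[0m
</frame>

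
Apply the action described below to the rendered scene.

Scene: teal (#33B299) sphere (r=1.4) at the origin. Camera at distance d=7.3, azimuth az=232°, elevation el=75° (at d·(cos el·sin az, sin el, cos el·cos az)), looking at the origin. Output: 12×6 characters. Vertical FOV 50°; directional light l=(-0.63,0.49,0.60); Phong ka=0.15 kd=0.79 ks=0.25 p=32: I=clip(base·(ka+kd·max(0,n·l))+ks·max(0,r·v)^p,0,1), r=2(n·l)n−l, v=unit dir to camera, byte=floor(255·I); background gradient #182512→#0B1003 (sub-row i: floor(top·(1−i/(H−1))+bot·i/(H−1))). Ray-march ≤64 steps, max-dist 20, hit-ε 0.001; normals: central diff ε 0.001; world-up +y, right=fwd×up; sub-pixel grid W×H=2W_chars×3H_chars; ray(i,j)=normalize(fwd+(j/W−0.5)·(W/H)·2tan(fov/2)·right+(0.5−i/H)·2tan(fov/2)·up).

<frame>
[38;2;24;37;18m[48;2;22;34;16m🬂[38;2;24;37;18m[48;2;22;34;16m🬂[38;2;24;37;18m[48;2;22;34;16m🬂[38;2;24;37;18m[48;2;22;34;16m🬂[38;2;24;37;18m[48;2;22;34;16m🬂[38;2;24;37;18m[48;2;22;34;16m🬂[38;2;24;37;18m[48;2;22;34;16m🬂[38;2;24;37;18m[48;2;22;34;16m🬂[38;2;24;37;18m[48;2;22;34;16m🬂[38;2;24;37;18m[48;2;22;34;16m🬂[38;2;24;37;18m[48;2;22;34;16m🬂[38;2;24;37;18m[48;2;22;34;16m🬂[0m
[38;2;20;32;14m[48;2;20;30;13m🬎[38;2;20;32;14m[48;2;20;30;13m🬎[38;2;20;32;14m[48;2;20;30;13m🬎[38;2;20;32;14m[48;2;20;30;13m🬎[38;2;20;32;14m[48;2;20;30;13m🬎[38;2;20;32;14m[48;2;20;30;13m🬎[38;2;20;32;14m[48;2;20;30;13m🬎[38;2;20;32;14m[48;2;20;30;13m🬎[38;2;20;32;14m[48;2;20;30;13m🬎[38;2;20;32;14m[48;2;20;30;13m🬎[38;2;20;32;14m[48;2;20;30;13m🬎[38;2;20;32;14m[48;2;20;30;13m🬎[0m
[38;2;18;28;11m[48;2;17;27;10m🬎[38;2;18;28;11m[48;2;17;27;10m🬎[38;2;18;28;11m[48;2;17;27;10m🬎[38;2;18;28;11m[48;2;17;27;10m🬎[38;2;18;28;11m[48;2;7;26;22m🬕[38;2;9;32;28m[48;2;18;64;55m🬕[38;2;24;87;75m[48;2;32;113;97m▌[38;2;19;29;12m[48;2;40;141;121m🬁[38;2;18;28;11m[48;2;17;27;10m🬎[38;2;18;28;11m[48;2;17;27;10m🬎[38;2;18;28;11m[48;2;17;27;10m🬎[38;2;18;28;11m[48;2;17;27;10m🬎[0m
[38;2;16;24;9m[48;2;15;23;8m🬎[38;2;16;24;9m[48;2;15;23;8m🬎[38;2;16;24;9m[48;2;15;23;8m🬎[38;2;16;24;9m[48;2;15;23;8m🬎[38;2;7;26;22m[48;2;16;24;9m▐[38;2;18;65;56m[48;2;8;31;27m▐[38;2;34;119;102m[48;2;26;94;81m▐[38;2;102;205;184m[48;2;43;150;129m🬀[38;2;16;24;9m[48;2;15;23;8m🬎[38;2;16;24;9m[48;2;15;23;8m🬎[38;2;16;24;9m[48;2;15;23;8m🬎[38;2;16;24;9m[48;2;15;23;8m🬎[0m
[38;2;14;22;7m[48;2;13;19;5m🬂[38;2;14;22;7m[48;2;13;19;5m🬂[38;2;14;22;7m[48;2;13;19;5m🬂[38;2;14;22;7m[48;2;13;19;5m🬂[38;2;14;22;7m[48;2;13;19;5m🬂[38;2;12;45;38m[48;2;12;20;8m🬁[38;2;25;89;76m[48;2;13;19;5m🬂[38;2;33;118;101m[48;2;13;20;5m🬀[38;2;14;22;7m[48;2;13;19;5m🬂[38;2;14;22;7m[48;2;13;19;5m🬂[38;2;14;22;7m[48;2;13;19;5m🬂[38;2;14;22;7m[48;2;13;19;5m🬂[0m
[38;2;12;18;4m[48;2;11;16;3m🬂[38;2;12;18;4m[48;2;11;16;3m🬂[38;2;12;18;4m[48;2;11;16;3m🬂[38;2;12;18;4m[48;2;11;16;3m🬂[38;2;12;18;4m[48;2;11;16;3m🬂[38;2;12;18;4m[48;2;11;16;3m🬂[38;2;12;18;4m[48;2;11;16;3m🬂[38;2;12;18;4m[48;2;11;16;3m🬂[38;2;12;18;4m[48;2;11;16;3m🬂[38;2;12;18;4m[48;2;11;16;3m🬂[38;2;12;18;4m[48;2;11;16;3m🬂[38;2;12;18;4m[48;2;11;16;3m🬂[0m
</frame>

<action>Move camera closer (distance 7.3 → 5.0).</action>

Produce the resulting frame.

<frame>
[38;2;24;37;18m[48;2;22;34;16m🬂[38;2;24;37;18m[48;2;22;34;16m🬂[38;2;24;37;18m[48;2;22;34;16m🬂[38;2;24;37;18m[48;2;22;34;16m🬂[38;2;24;37;18m[48;2;22;34;16m🬂[38;2;24;37;18m[48;2;22;34;16m🬂[38;2;24;37;18m[48;2;22;34;16m🬂[38;2;24;37;18m[48;2;22;34;16m🬂[38;2;24;37;18m[48;2;22;34;16m🬂[38;2;24;37;18m[48;2;22;34;16m🬂[38;2;24;37;18m[48;2;22;34;16m🬂[38;2;24;37;18m[48;2;22;34;16m🬂[0m
[38;2;20;32;14m[48;2;20;30;13m🬎[38;2;20;32;14m[48;2;20;30;13m🬎[38;2;20;32;14m[48;2;20;30;13m🬎[38;2;20;32;14m[48;2;20;30;13m🬎[38;2;20;32;14m[48;2;7;26;22m🬝[38;2;15;34;22m[48;2;17;60;51m🬕[38;2;21;33;15m[48;2;24;87;75m🬂[38;2;20;32;14m[48;2;32;115;99m🬊[38;2;20;32;14m[48;2;20;30;13m🬎[38;2;20;32;14m[48;2;20;30;13m🬎[38;2;20;32;14m[48;2;20;30;13m🬎[38;2;20;32;14m[48;2;20;30;13m🬎[0m
[38;2;18;28;11m[48;2;17;27;10m🬎[38;2;18;28;11m[48;2;17;27;10m🬎[38;2;18;28;11m[48;2;17;27;10m🬎[38;2;18;28;11m[48;2;7;26;22m🬕[38;2;7;27;23m[48;2;10;38;33m🬕[38;2;16;58;49m[48;2;22;77;66m▌[38;2;26;94;80m[48;2;31;110;94m▌[38;2;37;130;111m[48;2;57;158;138m🬝[38;2;19;29;12m[48;2;44;154;133m🬁[38;2;18;28;11m[48;2;17;27;10m🬎[38;2;18;28;11m[48;2;17;27;10m🬎[38;2;18;28;11m[48;2;17;27;10m🬎[0m
[38;2;16;24;9m[48;2;15;23;8m🬎[38;2;16;24;9m[48;2;15;23;8m🬎[38;2;16;24;9m[48;2;15;23;8m🬎[38;2;7;26;22m[48;2;16;24;9m▐[38;2;7;26;22m[48;2;10;39;33m▌[38;2;22;79;68m[48;2;16;60;51m▐[38;2;31;111;96m[48;2;27;96;82m▐[38;2;100;201;181m[48;2;41;136;117m🬁[38;2;47;161;139m[48;2;43;152;130m🬨[38;2;16;24;9m[48;2;15;23;8m🬎[38;2;16;24;9m[48;2;15;23;8m🬎[38;2;16;24;9m[48;2;15;23;8m🬎[0m
[38;2;14;22;7m[48;2;13;19;5m🬂[38;2;14;22;7m[48;2;13;19;5m🬂[38;2;14;22;7m[48;2;13;19;5m🬂[38;2;14;22;7m[48;2;13;19;5m🬂[38;2;7;27;23m[48;2;13;19;5m🬊[38;2;17;61;52m[48;2;9;35;30m🬨[38;2;28;99;85m[48;2;23;81;70m🬊[38;2;34;120;103m[48;2;13;19;5m🬝[38;2;41;146;125m[48;2;13;20;5m🬀[38;2;14;22;7m[48;2;13;19;5m🬂[38;2;14;22;7m[48;2;13;19;5m🬂[38;2;14;22;7m[48;2;13;19;5m🬂[0m
[38;2;12;18;4m[48;2;11;16;3m🬂[38;2;12;18;4m[48;2;11;16;3m🬂[38;2;12;18;4m[48;2;11;16;3m🬂[38;2;12;18;4m[48;2;11;16;3m🬂[38;2;12;18;4m[48;2;11;16;3m🬂[38;2;12;18;4m[48;2;11;16;3m🬂[38;2;12;18;4m[48;2;11;16;3m🬂[38;2;12;18;4m[48;2;11;16;3m🬂[38;2;12;18;4m[48;2;11;16;3m🬂[38;2;12;18;4m[48;2;11;16;3m🬂[38;2;12;18;4m[48;2;11;16;3m🬂[38;2;12;18;4m[48;2;11;16;3m🬂[0m
</frame>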